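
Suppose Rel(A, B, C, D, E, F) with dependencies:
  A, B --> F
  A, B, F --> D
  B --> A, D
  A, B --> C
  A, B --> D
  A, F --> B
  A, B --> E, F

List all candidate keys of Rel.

Closure of {B} is {A, B, C, D, E, F}, the whole schema; {B} is a candidate key.
Closure of {A, F} is {A, B, C, D, E, F}, the whole schema; {A, F} is a candidate key.
Any other superkey properly contains one of these, so there are no further candidate keys.

{A, F}, {B}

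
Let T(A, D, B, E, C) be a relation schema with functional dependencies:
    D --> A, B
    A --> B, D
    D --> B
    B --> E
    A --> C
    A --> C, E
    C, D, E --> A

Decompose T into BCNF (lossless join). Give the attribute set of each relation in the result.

{A, B, C, D}; {B, E}

Candidate keys of the original relation: {A}, {D}.
Within {A, B, C, D, E}: {B}⁺ ∩ {A, B, C, D, E} = {B, E}, not the whole set, so B --> E violates BCNF; decompose into {B, E} and {A, B, C, D}.
{B, E} is in BCNF.
{A, B, C, D} is in BCNF.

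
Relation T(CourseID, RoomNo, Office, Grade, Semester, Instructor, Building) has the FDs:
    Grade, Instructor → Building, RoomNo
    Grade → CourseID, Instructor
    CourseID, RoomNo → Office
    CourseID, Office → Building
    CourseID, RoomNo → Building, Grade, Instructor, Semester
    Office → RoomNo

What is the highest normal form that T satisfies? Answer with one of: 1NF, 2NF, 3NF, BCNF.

Candidate keys: {CourseID, Office}, {CourseID, RoomNo}, {Grade}. Prime attributes: {CourseID, Grade, Office, RoomNo}.
For Office → RoomNo we have {Office}⁺ = {Office, RoomNo}; {Office} is not a superkey, so BCNF fails.
But every attribute on its right side ({RoomNo}) is prime, and the same holds for every other non-superkey FD, so 3NF still holds.

3NF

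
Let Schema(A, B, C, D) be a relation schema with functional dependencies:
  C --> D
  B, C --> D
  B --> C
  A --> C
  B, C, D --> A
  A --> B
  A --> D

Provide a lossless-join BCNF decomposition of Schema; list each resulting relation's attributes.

{A, B, C}; {C, D}

Candidate keys of the original relation: {A}, {B}.
Within {A, B, C, D}: {C}⁺ ∩ {A, B, C, D} = {C, D}, not the whole set, so C --> D violates BCNF; decompose into {C, D} and {A, B, C}.
{C, D} has no BCNF violation.
{A, B, C} has no BCNF violation.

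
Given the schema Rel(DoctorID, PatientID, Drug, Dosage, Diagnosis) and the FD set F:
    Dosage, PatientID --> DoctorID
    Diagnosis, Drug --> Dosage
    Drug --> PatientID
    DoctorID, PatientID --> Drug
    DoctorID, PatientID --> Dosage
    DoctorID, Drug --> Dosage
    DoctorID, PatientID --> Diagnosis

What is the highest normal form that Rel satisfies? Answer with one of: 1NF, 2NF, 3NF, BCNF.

3NF

Candidate keys: {Diagnosis, Drug}, {DoctorID, Drug}, {DoctorID, PatientID}, {Dosage, Drug}, {Dosage, PatientID}. Prime attributes: {Diagnosis, DoctorID, Dosage, Drug, PatientID}.
For Drug --> PatientID we have {Drug}⁺ = {Drug, PatientID}; {Drug} is not a superkey, so BCNF fails.
But every attribute on its right side ({PatientID}) is prime, and the same holds for every other non-superkey FD, so 3NF still holds.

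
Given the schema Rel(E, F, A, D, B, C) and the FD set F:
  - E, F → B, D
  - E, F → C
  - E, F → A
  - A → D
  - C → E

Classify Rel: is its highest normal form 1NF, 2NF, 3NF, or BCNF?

Candidate keys: {C, F}, {E, F}. Prime attributes: {C, E, F}.
A → D: {A}⁺ = {A, D}, which is not all of the attributes, so the left side is not a superkey — BCNF is violated.
A → D has non-prime {D} on the right and a non-superkey on the left, so 3NF fails.
No proper subset of a key has a non-prime attribute in its closure, so there is no partial dependency; 2NF holds.

2NF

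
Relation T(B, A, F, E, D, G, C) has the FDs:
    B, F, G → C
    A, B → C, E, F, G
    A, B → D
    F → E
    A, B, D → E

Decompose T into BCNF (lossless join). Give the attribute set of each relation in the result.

Candidate key of the original relation: {A, B}.
In {A, B, C, D, E, F, G}, {B, F, G} is not a superkey ({B, F, G}⁺ restricted to this set is {B, C, E, F, G}), so split on B, F, G → C, E into {B, C, E, F, G} and {A, B, D, F, G}.
In {B, C, E, F, G}, {F} is not a superkey ({F}⁺ restricted to this set is {E, F}), so split on F → E into {E, F} and {B, C, F, G}.
{E, F}: every determinant is a superkey — BCNF.
{B, C, F, G}: every determinant is a superkey — BCNF.
{A, B, D, F, G}: every determinant is a superkey — BCNF.

{A, B, D, F, G}; {B, C, F, G}; {E, F}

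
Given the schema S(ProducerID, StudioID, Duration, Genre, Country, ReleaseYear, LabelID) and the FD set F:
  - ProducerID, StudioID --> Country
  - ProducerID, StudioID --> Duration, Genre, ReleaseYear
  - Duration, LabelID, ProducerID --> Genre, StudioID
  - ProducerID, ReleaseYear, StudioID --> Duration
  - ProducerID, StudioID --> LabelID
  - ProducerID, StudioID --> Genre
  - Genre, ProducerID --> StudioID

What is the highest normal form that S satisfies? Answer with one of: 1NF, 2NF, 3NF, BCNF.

Candidate keys: {Duration, LabelID, ProducerID}, {Genre, ProducerID}, {ProducerID, StudioID}. Prime attributes: {Duration, Genre, LabelID, ProducerID, StudioID}.
Each dependency's left side is a superkey — BCNF holds.

BCNF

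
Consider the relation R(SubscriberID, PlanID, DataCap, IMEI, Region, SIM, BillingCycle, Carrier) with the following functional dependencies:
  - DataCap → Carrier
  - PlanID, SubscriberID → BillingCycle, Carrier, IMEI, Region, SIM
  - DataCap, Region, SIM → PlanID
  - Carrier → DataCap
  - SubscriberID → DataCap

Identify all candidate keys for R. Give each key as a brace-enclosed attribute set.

{PlanID, SubscriberID}, {Region, SIM, SubscriberID}

Attributes never on any right-hand side: {SubscriberID} — every candidate key must contain it.
{PlanID, SubscriberID}⁺ = {BillingCycle, Carrier, DataCap, IMEI, PlanID, Region, SIM, SubscriberID}, which is every attribute, so {PlanID, SubscriberID} is a candidate key.
{Region, SIM, SubscriberID}⁺ = {BillingCycle, Carrier, DataCap, IMEI, PlanID, Region, SIM, SubscriberID}, which is every attribute, so {Region, SIM, SubscriberID} is a candidate key.
Any other superkey properly contains one of these, so there are no further candidate keys.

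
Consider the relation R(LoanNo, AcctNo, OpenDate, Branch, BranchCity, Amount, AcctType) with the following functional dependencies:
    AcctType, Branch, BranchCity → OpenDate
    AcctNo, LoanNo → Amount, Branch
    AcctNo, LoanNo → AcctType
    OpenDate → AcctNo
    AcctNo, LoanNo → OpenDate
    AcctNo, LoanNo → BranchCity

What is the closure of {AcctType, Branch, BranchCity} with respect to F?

{AcctNo, AcctType, Branch, BranchCity, OpenDate}

Start with {AcctType, Branch, BranchCity}.
AcctType, Branch, BranchCity → OpenDate applies; add {OpenDate} → now {AcctType, Branch, BranchCity, OpenDate}.
OpenDate → AcctNo applies; add {AcctNo} → now {AcctNo, AcctType, Branch, BranchCity, OpenDate}.
No further FD applies.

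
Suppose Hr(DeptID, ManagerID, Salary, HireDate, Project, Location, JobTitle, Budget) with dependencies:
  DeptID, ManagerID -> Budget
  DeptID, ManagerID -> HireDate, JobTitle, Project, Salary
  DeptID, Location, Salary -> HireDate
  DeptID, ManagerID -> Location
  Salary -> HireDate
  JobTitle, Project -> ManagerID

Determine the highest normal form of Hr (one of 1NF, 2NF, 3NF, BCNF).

Candidate keys: {DeptID, JobTitle, Project}, {DeptID, ManagerID}. Prime attributes: {DeptID, JobTitle, ManagerID, Project}.
For DeptID, Location, Salary -> HireDate we have {DeptID, Location, Salary}⁺ = {DeptID, HireDate, Location, Salary}; {DeptID, Location, Salary} is not a superkey, so BCNF fails.
DeptID, Location, Salary -> HireDate has non-prime {HireDate} on the right and a non-superkey on the left, so 3NF fails.
No non-prime attribute depends on a proper subset of any candidate key, so 2NF holds.

2NF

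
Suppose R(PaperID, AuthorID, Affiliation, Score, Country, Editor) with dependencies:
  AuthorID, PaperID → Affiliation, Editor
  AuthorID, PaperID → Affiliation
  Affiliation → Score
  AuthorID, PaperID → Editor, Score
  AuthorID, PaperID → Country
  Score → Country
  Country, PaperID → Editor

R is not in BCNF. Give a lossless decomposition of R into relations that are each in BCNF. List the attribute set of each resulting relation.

Candidate key of the original relation: {AuthorID, PaperID}.
{Affiliation, AuthorID, Country, Editor, PaperID, Score}: {Affiliation} determines {Affiliation, Country, Score} here but is not a superkey — split on Affiliation → Country, Score, giving {Affiliation, Country, Score} and {Affiliation, AuthorID, Editor, PaperID}.
{Affiliation, Country, Score}: {Score} determines {Country, Score} here but is not a superkey — split on Score → Country, giving {Country, Score} and {Affiliation, Score}.
{Country, Score} has no BCNF violation.
{Affiliation, Score} has no BCNF violation.
{Affiliation, AuthorID, Editor, PaperID}: {Affiliation, PaperID} determines {Affiliation, Editor, PaperID} here but is not a superkey — split on Affiliation, PaperID → Editor, giving {Affiliation, Editor, PaperID} and {Affiliation, AuthorID, PaperID}.
{Affiliation, Editor, PaperID} has no BCNF violation.
{Affiliation, AuthorID, PaperID} has no BCNF violation.

{Affiliation, AuthorID, PaperID}; {Affiliation, Editor, PaperID}; {Affiliation, Score}; {Country, Score}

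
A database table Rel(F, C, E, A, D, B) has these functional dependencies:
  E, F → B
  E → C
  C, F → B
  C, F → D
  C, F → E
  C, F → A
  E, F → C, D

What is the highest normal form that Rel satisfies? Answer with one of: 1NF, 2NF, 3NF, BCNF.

Candidate keys: {C, F}, {E, F}. Prime attributes: {C, E, F}.
E → C breaks BCNF: {E}⁺ = {C, E}, so {E} is not a superkey.
Since {C} ⊆ prime attributes and every other non-superkey FD also has a prime right side, the schema is in 3NF.

3NF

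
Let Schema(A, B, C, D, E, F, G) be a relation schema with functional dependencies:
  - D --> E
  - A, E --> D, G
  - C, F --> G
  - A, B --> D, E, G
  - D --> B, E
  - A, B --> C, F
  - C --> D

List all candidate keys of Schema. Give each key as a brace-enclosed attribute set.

{A, B}, {A, C}, {A, D}, {A, E}

Attributes never on any right-hand side: {A} — every candidate key must contain it.
{A, B}⁺ = {A, B, C, D, E, F, G} — all of the relation — so {A, B} is a candidate key.
{A, C}⁺ = {A, B, C, D, E, F, G} — all of the relation — so {A, C} is a candidate key.
{A, D}⁺ = {A, B, C, D, E, F, G} — all of the relation — so {A, D} is a candidate key.
{A, E}⁺ = {A, B, C, D, E, F, G} — all of the relation — so {A, E} is a candidate key.
Any other superkey properly contains one of these, so there are no further candidate keys.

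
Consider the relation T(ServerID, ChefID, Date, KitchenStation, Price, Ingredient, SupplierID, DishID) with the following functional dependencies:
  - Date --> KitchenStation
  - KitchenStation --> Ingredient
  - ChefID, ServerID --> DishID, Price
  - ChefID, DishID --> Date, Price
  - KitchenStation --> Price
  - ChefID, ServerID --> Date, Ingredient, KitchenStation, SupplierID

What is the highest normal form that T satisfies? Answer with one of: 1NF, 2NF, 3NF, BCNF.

Candidate key: {ChefID, ServerID}. Prime attributes: {ChefID, ServerID}.
Date --> KitchenStation: {Date}⁺ = {Date, Ingredient, KitchenStation, Price}, which is not all of the attributes, so the left side is not a superkey — BCNF is violated.
Date --> KitchenStation has non-prime {KitchenStation} on the right and a non-superkey on the left, so 3NF fails.
No proper subset of a key has a non-prime attribute in its closure, so there is no partial dependency; 2NF holds.

2NF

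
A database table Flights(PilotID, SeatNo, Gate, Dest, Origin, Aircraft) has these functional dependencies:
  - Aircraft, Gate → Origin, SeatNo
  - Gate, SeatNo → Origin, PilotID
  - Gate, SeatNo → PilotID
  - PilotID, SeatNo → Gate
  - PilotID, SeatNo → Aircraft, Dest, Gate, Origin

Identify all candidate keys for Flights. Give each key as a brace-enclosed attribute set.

Closure of {Aircraft, Gate} is {Aircraft, Dest, Gate, Origin, PilotID, SeatNo}, the whole schema; {Aircraft, Gate} is a candidate key.
Closure of {Gate, SeatNo} is {Aircraft, Dest, Gate, Origin, PilotID, SeatNo}, the whole schema; {Gate, SeatNo} is a candidate key.
Closure of {PilotID, SeatNo} is {Aircraft, Dest, Gate, Origin, PilotID, SeatNo}, the whole schema; {PilotID, SeatNo} is a candidate key.
These are minimal and exhaustive — every other superkey contains one of them.

{Aircraft, Gate}, {Gate, SeatNo}, {PilotID, SeatNo}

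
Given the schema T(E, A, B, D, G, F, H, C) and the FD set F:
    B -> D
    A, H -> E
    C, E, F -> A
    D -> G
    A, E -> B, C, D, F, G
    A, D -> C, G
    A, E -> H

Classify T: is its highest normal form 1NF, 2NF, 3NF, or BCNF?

2NF

Candidate keys: {A, E}, {A, H}, {C, E, F}. Prime attributes: {A, C, E, F, H}.
B -> D breaks BCNF: {B}⁺ = {B, D, G}, so {B} is not a superkey.
B -> D determines the non-prime attribute {D} from a non-superkey — 3NF is violated.
Checking every proper subset of each key, none determines a non-prime attribute — 2NF is satisfied.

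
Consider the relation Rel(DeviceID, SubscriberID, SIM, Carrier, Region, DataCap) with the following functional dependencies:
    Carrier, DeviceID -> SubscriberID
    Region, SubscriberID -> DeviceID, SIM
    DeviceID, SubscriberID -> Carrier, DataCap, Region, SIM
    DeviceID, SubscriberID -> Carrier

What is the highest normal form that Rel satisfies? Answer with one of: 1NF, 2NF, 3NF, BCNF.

Candidate keys: {Carrier, DeviceID}, {DeviceID, SubscriberID}, {Region, SubscriberID}. Prime attributes: {Carrier, DeviceID, Region, SubscriberID}.
The left-hand side of every FD is a superkey, so BCNF is satisfied.

BCNF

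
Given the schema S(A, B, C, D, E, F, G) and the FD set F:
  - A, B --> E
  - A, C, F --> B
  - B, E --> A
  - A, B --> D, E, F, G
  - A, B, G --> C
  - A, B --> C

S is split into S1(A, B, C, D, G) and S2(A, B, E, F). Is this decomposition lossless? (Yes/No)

S1 ∩ S2 = {A, B}; its closure under F is {A, B, C, D, E, F, G}.
This includes all of S1, so the common attributes are a superkey of S1 — the join is lossless.

Yes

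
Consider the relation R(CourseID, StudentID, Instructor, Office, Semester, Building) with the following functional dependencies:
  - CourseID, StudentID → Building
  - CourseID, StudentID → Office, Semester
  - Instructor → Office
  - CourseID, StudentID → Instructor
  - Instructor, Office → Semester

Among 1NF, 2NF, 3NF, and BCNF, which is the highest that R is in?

Candidate key: {CourseID, StudentID}. Prime attributes: {CourseID, StudentID}.
Instructor → Office: {Instructor}⁺ = {Instructor, Office, Semester}, which is not all of the attributes, so the left side is not a superkey — BCNF is violated.
Because {Office} is non-prime and the left side of Instructor → Office is not a superkey, the relation is not in 3NF.
No proper subset of a key has a non-prime attribute in its closure, so there is no partial dependency; 2NF holds.

2NF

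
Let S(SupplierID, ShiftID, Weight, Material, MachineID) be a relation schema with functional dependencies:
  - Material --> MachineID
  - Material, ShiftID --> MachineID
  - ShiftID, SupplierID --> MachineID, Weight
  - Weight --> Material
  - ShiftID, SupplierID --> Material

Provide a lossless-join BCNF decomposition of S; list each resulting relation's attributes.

{MachineID, Material}; {Material, Weight}; {ShiftID, SupplierID, Weight}

Candidate key of the original relation: {ShiftID, SupplierID}.
Within {MachineID, Material, ShiftID, SupplierID, Weight}: {Material}⁺ ∩ {MachineID, Material, ShiftID, SupplierID, Weight} = {MachineID, Material}, not the whole set, so Material --> MachineID violates BCNF; decompose into {MachineID, Material} and {Material, ShiftID, SupplierID, Weight}.
{MachineID, Material} has no BCNF violation.
Within {Material, ShiftID, SupplierID, Weight}: {Weight}⁺ ∩ {Material, ShiftID, SupplierID, Weight} = {Material, Weight}, not the whole set, so Weight --> Material violates BCNF; decompose into {Material, Weight} and {ShiftID, SupplierID, Weight}.
{Material, Weight} has no BCNF violation.
{ShiftID, SupplierID, Weight} has no BCNF violation.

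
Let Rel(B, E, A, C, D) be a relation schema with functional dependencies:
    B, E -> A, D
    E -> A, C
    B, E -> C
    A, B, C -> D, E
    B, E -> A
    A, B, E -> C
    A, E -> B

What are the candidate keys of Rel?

{E}⁺ = {A, B, C, D, E}, which is every attribute, so {E} is a candidate key.
{A, B, C}⁺ = {A, B, C, D, E}, which is every attribute, so {A, B, C} is a candidate key.
These are minimal and exhaustive — every other superkey contains one of them.

{A, B, C}, {E}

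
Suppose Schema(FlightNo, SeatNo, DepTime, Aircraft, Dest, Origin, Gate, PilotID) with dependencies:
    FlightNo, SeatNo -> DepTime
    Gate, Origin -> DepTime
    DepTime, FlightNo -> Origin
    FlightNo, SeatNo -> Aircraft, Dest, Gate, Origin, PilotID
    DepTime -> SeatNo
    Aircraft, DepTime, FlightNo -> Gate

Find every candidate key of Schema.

{DepTime, FlightNo}, {FlightNo, Gate, Origin}, {FlightNo, SeatNo}

{FlightNo} never appears on the right of any FD, so every key must include it.
Closure of {DepTime, FlightNo} is {Aircraft, DepTime, Dest, FlightNo, Gate, Origin, PilotID, SeatNo}, the whole schema; {DepTime, FlightNo} is a candidate key.
Closure of {FlightNo, SeatNo} is {Aircraft, DepTime, Dest, FlightNo, Gate, Origin, PilotID, SeatNo}, the whole schema; {FlightNo, SeatNo} is a candidate key.
Closure of {FlightNo, Gate, Origin} is {Aircraft, DepTime, Dest, FlightNo, Gate, Origin, PilotID, SeatNo}, the whole schema; {FlightNo, Gate, Origin} is a candidate key.
These are minimal and exhaustive — every other superkey contains one of them.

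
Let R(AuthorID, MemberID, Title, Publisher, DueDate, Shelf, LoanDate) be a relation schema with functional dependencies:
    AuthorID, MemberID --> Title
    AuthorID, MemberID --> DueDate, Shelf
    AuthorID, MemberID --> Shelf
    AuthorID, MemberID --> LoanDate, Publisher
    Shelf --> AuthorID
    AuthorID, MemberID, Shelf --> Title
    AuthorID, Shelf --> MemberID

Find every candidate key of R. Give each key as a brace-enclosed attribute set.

{Shelf}⁺ = {AuthorID, DueDate, LoanDate, MemberID, Publisher, Shelf, Title} — all of the relation — so {Shelf} is a candidate key.
{AuthorID, MemberID}⁺ = {AuthorID, DueDate, LoanDate, MemberID, Publisher, Shelf, Title} — all of the relation — so {AuthorID, MemberID} is a candidate key.
Any other superkey properly contains one of these, so there are no further candidate keys.

{AuthorID, MemberID}, {Shelf}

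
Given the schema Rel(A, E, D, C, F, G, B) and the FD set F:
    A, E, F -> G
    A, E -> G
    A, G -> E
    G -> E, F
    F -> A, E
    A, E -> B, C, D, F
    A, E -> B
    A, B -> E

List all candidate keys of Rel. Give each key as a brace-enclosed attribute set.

{A, B}, {A, E}, {F}, {G}

{F}⁺ = {A, B, C, D, E, F, G} — all of the relation — so {F} is a candidate key.
{G}⁺ = {A, B, C, D, E, F, G} — all of the relation — so {G} is a candidate key.
{A, B}⁺ = {A, B, C, D, E, F, G} — all of the relation — so {A, B} is a candidate key.
{A, E}⁺ = {A, B, C, D, E, F, G} — all of the relation — so {A, E} is a candidate key.
These are minimal and exhaustive — every other superkey contains one of them.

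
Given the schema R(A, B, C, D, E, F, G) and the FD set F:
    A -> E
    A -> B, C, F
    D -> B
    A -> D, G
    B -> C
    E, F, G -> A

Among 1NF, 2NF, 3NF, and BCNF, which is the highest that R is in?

2NF

Candidate keys: {A}, {E, F, G}. Prime attributes: {A, E, F, G}.
D -> B: {D}⁺ = {B, C, D}, which is not all of the attributes, so the left side is not a superkey — BCNF is violated.
D -> B has non-prime {B} on the right and a non-superkey on the left, so 3NF fails.
No proper subset of a key has a non-prime attribute in its closure, so there is no partial dependency; 2NF holds.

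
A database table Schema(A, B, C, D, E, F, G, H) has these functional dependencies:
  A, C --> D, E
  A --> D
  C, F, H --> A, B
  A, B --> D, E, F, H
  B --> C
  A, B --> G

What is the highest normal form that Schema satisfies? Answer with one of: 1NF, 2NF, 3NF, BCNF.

1NF

Candidate keys: {A, B}, {B, F, H}, {C, F, H}. Prime attributes: {A, B, C, F, H}.
A, C --> D, E breaks BCNF: {A, C}⁺ = {A, C, D, E}, so {A, C} is not a superkey.
Because {D, E} are non-prime and the left side of A, C --> D, E is not a superkey, the relation is not in 3NF.
Since {A} ⊂ {A, B} and {A}⁺ ⊇ {D} with {D} non-prime, there is a partial dependency; 2NF fails.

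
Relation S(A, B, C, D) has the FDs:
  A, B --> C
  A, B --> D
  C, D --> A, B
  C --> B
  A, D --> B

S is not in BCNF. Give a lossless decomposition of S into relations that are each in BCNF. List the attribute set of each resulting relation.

{A, C, D}; {B, C}

Candidate keys of the original relation: {A, B}, {A, C}, {A, D}, {C, D}.
In {A, B, C, D}, {C} is not a superkey ({C}⁺ restricted to this set is {B, C}), so split on C --> B into {B, C} and {A, C, D}.
{B, C} has no BCNF violation.
{A, C, D} has no BCNF violation.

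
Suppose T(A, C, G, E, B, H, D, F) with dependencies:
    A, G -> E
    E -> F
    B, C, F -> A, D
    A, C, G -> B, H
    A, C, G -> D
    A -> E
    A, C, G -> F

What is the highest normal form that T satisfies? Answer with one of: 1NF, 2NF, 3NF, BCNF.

Candidate keys: {A, C, G}, {B, C, E, G}, {B, C, F, G}. Prime attributes: {A, B, C, E, F, G}.
A, G -> E breaks BCNF: {A, G}⁺ = {A, E, F, G}, so {A, G} is not a superkey.
B, C, F -> A, D has non-prime {D} on the right and a non-superkey on the left, so 3NF fails.
{B, C, E} is a proper subset of the key {B, C, E, G}, and {B, C, E}⁺ contains the non-prime attribute {D} — a partial dependency, so 2NF is violated.

1NF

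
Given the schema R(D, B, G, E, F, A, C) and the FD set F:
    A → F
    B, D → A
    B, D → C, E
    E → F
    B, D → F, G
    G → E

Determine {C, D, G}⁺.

{C, D, E, F, G}

Start with {C, D, G}.
G → E applies; add {E} → now {C, D, E, G}.
E → F applies; add {F} → now {C, D, E, F, G}.
No further FD applies.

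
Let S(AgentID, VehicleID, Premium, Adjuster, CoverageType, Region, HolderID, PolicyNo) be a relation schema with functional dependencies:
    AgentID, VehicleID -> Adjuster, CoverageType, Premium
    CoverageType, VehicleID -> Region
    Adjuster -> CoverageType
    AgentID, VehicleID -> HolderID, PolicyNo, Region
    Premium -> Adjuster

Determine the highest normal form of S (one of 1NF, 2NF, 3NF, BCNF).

2NF

Candidate key: {AgentID, VehicleID}. Prime attributes: {AgentID, VehicleID}.
CoverageType, VehicleID -> Region: {CoverageType, VehicleID}⁺ = {CoverageType, Region, VehicleID}, which is not all of the attributes, so the left side is not a superkey — BCNF is violated.
Because {Region} is non-prime and the left side of CoverageType, VehicleID -> Region is not a superkey, the relation is not in 3NF.
No non-prime attribute depends on a proper subset of any candidate key, so 2NF holds.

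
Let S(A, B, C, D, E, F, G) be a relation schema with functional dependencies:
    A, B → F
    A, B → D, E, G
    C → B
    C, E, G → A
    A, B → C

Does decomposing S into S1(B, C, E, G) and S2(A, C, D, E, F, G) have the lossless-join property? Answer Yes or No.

Common attributes: {C, E, G}; their closure is {A, B, C, D, E, F, G}.
This includes all of S1, so the common attributes are a superkey of S1 — the join is lossless.

Yes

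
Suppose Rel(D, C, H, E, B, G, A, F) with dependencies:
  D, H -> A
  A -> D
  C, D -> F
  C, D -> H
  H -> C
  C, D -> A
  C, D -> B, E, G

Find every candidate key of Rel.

{A, C}⁺ = {A, B, C, D, E, F, G, H} — all of the relation — so {A, C} is a candidate key.
{A, H}⁺ = {A, B, C, D, E, F, G, H} — all of the relation — so {A, H} is a candidate key.
{C, D}⁺ = {A, B, C, D, E, F, G, H} — all of the relation — so {C, D} is a candidate key.
{D, H}⁺ = {A, B, C, D, E, F, G, H} — all of the relation — so {D, H} is a candidate key.
No proper subset of any of these is a key, and no other minimal superkey exists.

{A, C}, {A, H}, {C, D}, {D, H}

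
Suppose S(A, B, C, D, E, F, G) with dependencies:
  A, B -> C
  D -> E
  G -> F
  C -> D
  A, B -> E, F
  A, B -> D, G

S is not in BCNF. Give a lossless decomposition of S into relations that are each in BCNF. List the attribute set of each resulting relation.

{A, B, C, G}; {C, D}; {D, E}; {F, G}

Candidate key of the original relation: {A, B}.
{A, B, C, D, E, F, G}: {D} determines {D, E} here but is not a superkey — split on D -> E, giving {D, E} and {A, B, C, D, F, G}.
{D, E}: every determinant is a superkey — BCNF.
{A, B, C, D, F, G}: {G} determines {F, G} here but is not a superkey — split on G -> F, giving {F, G} and {A, B, C, D, G}.
{F, G}: every determinant is a superkey — BCNF.
{A, B, C, D, G}: {C} determines {C, D} here but is not a superkey — split on C -> D, giving {C, D} and {A, B, C, G}.
{C, D}: every determinant is a superkey — BCNF.
{A, B, C, G}: every determinant is a superkey — BCNF.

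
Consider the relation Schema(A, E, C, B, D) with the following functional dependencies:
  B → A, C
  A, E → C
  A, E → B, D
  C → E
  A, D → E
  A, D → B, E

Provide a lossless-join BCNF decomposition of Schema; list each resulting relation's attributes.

Candidate keys of the original relation: {A, C}, {A, D}, {A, E}, {B}.
{A, B, C, D, E}: {C} determines {C, E} here but is not a superkey — split on C → E, giving {C, E} and {A, B, C, D}.
{C, E}: every determinant is a superkey — BCNF.
{A, B, C, D}: every determinant is a superkey — BCNF.

{A, B, C, D}; {C, E}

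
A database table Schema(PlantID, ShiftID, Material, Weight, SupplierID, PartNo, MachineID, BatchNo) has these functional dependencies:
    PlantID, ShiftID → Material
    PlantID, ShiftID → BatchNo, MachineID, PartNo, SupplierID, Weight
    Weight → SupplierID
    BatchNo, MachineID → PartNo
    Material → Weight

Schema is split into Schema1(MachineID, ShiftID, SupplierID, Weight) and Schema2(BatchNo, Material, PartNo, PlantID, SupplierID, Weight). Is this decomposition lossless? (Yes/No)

The shared attributes are {SupplierID, Weight} and {SupplierID, Weight}⁺ = {SupplierID, Weight}.
Schema1 ⊄ {SupplierID, Weight} and Schema2 ⊄ {SupplierID, Weight}, so the split is lossy.

No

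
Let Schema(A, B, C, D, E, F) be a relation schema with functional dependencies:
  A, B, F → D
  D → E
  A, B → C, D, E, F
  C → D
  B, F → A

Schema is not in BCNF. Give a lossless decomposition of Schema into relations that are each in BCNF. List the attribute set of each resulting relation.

{A, B, C, F}; {C, D}; {D, E}

Candidate keys of the original relation: {A, B}, {B, F}.
Within {A, B, C, D, E, F}: {D}⁺ ∩ {A, B, C, D, E, F} = {D, E}, not the whole set, so D → E violates BCNF; decompose into {D, E} and {A, B, C, D, F}.
{D, E} is in BCNF.
Within {A, B, C, D, F}: {C}⁺ ∩ {A, B, C, D, F} = {C, D}, not the whole set, so C → D violates BCNF; decompose into {C, D} and {A, B, C, F}.
{C, D} is in BCNF.
{A, B, C, F} is in BCNF.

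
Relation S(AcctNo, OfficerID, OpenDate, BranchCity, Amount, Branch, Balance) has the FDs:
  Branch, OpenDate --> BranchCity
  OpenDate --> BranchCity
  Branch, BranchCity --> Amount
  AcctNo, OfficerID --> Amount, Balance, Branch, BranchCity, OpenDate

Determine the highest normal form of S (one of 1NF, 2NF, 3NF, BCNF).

Candidate key: {AcctNo, OfficerID}. Prime attributes: {AcctNo, OfficerID}.
For Branch, OpenDate --> BranchCity we have {Branch, OpenDate}⁺ = {Amount, Branch, BranchCity, OpenDate}; {Branch, OpenDate} is not a superkey, so BCNF fails.
Branch, OpenDate --> BranchCity has non-prime {BranchCity} on the right and a non-superkey on the left, so 3NF fails.
No non-prime attribute depends on a proper subset of any candidate key, so 2NF holds.

2NF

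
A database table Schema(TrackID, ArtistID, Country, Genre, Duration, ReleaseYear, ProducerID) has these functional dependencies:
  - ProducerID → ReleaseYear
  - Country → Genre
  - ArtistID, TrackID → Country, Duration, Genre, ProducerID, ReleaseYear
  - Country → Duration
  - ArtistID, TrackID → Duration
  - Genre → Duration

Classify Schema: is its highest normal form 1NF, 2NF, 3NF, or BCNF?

Candidate key: {ArtistID, TrackID}. Prime attributes: {ArtistID, TrackID}.
ProducerID → ReleaseYear breaks BCNF: {ProducerID}⁺ = {ProducerID, ReleaseYear}, so {ProducerID} is not a superkey.
Because {ReleaseYear} is non-prime and the left side of ProducerID → ReleaseYear is not a superkey, the relation is not in 3NF.
No proper subset of a key has a non-prime attribute in its closure, so there is no partial dependency; 2NF holds.

2NF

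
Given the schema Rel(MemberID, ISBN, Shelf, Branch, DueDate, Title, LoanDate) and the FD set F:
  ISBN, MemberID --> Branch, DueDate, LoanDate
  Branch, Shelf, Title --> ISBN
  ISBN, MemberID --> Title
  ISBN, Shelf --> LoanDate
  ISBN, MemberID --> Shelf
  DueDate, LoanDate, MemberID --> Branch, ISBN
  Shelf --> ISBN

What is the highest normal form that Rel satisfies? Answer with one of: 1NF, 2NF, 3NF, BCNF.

Candidate keys: {DueDate, LoanDate, MemberID}, {ISBN, MemberID}, {MemberID, Shelf}. Prime attributes: {DueDate, ISBN, LoanDate, MemberID, Shelf}.
Branch, Shelf, Title --> ISBN breaks BCNF: {Branch, Shelf, Title}⁺ = {Branch, ISBN, LoanDate, Shelf, Title}, so {Branch, Shelf, Title} is not a superkey.
But every attribute on its right side ({ISBN}) is prime, and the same holds for every other non-superkey FD, so 3NF still holds.

3NF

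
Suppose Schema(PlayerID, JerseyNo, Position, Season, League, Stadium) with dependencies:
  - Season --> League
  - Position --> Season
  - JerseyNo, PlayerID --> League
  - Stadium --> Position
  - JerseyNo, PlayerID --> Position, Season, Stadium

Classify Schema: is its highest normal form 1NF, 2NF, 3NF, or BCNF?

Candidate key: {JerseyNo, PlayerID}. Prime attributes: {JerseyNo, PlayerID}.
For Season --> League we have {Season}⁺ = {League, Season}; {Season} is not a superkey, so BCNF fails.
Because {League} is non-prime and the left side of Season --> League is not a superkey, the relation is not in 3NF.
No proper subset of a key has a non-prime attribute in its closure, so there is no partial dependency; 2NF holds.

2NF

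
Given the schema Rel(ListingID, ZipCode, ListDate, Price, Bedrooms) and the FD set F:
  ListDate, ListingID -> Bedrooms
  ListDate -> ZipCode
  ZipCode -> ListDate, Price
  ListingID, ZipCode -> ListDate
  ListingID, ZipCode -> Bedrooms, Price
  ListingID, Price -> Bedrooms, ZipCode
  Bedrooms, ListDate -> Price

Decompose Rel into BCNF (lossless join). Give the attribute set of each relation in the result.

Candidate keys of the original relation: {ListDate, ListingID}, {ListingID, Price}, {ListingID, ZipCode}.
In {Bedrooms, ListDate, ListingID, Price, ZipCode}, {ListDate} is not a superkey ({ListDate}⁺ restricted to this set is {ListDate, Price, ZipCode}), so split on ListDate -> Price, ZipCode into {ListDate, Price, ZipCode} and {Bedrooms, ListDate, ListingID}.
{ListDate, Price, ZipCode} is in BCNF.
{Bedrooms, ListDate, ListingID} is in BCNF.

{Bedrooms, ListDate, ListingID}; {ListDate, Price, ZipCode}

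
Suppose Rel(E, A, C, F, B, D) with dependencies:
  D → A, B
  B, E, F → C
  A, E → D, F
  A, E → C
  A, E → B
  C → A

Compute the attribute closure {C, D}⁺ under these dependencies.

{A, B, C, D}

Start with {C, D}.
D → A, B applies; add {A, B} → now {A, B, C, D}.
No further FD applies.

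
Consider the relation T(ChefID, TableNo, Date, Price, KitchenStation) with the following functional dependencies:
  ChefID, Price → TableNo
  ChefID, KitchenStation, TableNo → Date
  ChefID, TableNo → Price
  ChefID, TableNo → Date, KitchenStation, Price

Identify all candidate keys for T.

Attributes never on any right-hand side: {ChefID} — every candidate key must contain it.
{ChefID, Price} is a candidate key since {ChefID, Price}⁺ = {ChefID, Date, KitchenStation, Price, TableNo} covers every attribute.
{ChefID, TableNo} is a candidate key since {ChefID, TableNo}⁺ = {ChefID, Date, KitchenStation, Price, TableNo} covers every attribute.
These are minimal and exhaustive — every other superkey contains one of them.

{ChefID, Price}, {ChefID, TableNo}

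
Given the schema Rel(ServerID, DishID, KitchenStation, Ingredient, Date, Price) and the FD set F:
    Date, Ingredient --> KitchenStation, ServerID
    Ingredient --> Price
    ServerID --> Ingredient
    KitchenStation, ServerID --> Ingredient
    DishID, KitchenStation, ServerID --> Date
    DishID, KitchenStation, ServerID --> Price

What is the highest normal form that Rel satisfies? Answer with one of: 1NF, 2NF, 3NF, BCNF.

1NF

Candidate keys: {Date, DishID, Ingredient}, {Date, DishID, ServerID}, {DishID, KitchenStation, ServerID}. Prime attributes: {Date, DishID, Ingredient, KitchenStation, ServerID}.
Date, Ingredient --> KitchenStation, ServerID: {Date, Ingredient}⁺ = {Date, Ingredient, KitchenStation, Price, ServerID}, which is not all of the attributes, so the left side is not a superkey — BCNF is violated.
Ingredient --> Price determines the non-prime attribute {Price} from a non-superkey — 3NF is violated.
The proper key subset {Ingredient} of {Date, DishID, Ingredient} determines non-prime {Price}, so the relation is not even in 2NF.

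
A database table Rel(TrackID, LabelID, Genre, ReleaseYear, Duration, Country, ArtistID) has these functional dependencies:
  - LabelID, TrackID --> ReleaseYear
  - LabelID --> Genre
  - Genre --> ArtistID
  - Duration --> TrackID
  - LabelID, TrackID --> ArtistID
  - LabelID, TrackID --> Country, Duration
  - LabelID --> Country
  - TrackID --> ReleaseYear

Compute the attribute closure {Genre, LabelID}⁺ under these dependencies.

Start with {Genre, LabelID}.
Genre --> ArtistID applies; add {ArtistID} → now {ArtistID, Genre, LabelID}.
LabelID --> Country applies; add {Country} → now {ArtistID, Country, Genre, LabelID}.
No further FD applies.

{ArtistID, Country, Genre, LabelID}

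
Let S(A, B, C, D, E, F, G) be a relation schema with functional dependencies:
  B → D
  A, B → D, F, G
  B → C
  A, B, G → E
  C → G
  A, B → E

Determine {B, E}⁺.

Start with {B, E}.
B → D applies; add {D} → now {B, D, E}.
B → C applies; add {C} → now {B, C, D, E}.
C → G applies; add {G} → now {B, C, D, E, G}.
No further FD applies.

{B, C, D, E, G}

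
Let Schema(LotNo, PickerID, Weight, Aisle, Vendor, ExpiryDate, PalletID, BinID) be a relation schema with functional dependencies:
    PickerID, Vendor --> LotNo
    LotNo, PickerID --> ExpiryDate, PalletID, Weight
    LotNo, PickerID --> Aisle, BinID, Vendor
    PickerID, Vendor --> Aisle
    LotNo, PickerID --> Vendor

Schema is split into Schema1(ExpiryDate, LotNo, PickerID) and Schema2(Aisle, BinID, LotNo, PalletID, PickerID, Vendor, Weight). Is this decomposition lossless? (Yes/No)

Yes

The shared attributes are {LotNo, PickerID} and {LotNo, PickerID}⁺ = {Aisle, BinID, ExpiryDate, LotNo, PalletID, PickerID, Vendor, Weight}.
Schema1 is contained in that closure, so Schema1 ∩ Schema2 --> Schema1 holds and the join is lossless.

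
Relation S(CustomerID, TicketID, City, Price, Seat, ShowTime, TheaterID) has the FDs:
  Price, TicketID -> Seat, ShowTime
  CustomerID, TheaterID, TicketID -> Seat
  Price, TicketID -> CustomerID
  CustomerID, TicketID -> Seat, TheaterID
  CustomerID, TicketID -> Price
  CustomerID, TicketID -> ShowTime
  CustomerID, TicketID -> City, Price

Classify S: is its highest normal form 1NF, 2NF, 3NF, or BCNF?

Candidate keys: {CustomerID, TicketID}, {Price, TicketID}. Prime attributes: {CustomerID, Price, TicketID}.
The left-hand side of every FD is a superkey, so BCNF is satisfied.

BCNF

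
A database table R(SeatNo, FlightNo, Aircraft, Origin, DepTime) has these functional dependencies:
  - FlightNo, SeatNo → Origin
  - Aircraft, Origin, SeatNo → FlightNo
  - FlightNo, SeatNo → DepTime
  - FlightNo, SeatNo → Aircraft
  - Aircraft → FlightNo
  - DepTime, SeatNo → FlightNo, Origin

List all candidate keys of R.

{Aircraft, SeatNo}, {DepTime, SeatNo}, {FlightNo, SeatNo}

{SeatNo} never appears on the right of any FD, so every key must include it.
{Aircraft, SeatNo}⁺ = {Aircraft, DepTime, FlightNo, Origin, SeatNo} — all of the relation — so {Aircraft, SeatNo} is a candidate key.
{DepTime, SeatNo}⁺ = {Aircraft, DepTime, FlightNo, Origin, SeatNo} — all of the relation — so {DepTime, SeatNo} is a candidate key.
{FlightNo, SeatNo}⁺ = {Aircraft, DepTime, FlightNo, Origin, SeatNo} — all of the relation — so {FlightNo, SeatNo} is a candidate key.
These are minimal and exhaustive — every other superkey contains one of them.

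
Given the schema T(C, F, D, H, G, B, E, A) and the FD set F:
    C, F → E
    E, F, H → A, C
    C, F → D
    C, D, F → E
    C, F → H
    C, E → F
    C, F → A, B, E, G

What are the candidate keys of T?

Closure of {C, E} is {A, B, C, D, E, F, G, H}, the whole schema; {C, E} is a candidate key.
Closure of {C, F} is {A, B, C, D, E, F, G, H}, the whole schema; {C, F} is a candidate key.
Closure of {E, F, H} is {A, B, C, D, E, F, G, H}, the whole schema; {E, F, H} is a candidate key.
No proper subset of any of these is a key, and no other minimal superkey exists.

{C, E}, {C, F}, {E, F, H}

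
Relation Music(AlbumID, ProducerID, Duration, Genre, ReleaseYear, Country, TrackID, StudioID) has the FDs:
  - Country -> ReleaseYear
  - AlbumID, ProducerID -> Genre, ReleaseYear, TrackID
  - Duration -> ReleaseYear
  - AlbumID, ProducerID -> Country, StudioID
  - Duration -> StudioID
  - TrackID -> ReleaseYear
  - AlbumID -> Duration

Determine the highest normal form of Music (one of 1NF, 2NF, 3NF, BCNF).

Candidate key: {AlbumID, ProducerID}. Prime attributes: {AlbumID, ProducerID}.
Country -> ReleaseYear: {Country}⁺ = {Country, ReleaseYear}, which is not all of the attributes, so the left side is not a superkey — BCNF is violated.
Country -> ReleaseYear determines the non-prime attribute {ReleaseYear} from a non-superkey — 3NF is violated.
{AlbumID} is a proper subset of the key {AlbumID, ProducerID}, and {AlbumID}⁺ contains the non-prime attributes {Duration, ReleaseYear, StudioID} — a partial dependency, so 2NF is violated.

1NF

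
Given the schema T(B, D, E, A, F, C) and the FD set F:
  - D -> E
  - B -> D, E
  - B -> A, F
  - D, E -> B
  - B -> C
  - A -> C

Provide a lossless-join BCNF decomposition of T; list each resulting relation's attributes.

{A, B, D, E, F}; {A, C}

Candidate keys of the original relation: {B}, {D}.
Within {A, B, C, D, E, F}: {A}⁺ ∩ {A, B, C, D, E, F} = {A, C}, not the whole set, so A -> C violates BCNF; decompose into {A, C} and {A, B, D, E, F}.
{A, C} has no BCNF violation.
{A, B, D, E, F} has no BCNF violation.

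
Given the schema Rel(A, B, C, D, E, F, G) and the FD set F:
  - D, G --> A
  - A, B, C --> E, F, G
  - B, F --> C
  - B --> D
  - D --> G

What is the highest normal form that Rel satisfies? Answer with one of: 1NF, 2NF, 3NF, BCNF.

1NF

Candidate keys: {B, C}, {B, F}. Prime attributes: {B, C, F}.
D, G --> A: {D, G}⁺ = {A, D, G}, which is not all of the attributes, so the left side is not a superkey — BCNF is violated.
D, G --> A has non-prime {A} on the right and a non-superkey on the left, so 3NF fails.
The proper key subset {B} of {B, C} determines non-prime {A, D, G}, so the relation is not even in 2NF.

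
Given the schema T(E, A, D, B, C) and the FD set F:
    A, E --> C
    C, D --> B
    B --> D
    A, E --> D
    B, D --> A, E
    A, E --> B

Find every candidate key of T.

{A, E}, {B}, {C, D}

{B} is a candidate key since {B}⁺ = {A, B, C, D, E} covers every attribute.
{A, E} is a candidate key since {A, E}⁺ = {A, B, C, D, E} covers every attribute.
{C, D} is a candidate key since {C, D}⁺ = {A, B, C, D, E} covers every attribute.
These are minimal and exhaustive — every other superkey contains one of them.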